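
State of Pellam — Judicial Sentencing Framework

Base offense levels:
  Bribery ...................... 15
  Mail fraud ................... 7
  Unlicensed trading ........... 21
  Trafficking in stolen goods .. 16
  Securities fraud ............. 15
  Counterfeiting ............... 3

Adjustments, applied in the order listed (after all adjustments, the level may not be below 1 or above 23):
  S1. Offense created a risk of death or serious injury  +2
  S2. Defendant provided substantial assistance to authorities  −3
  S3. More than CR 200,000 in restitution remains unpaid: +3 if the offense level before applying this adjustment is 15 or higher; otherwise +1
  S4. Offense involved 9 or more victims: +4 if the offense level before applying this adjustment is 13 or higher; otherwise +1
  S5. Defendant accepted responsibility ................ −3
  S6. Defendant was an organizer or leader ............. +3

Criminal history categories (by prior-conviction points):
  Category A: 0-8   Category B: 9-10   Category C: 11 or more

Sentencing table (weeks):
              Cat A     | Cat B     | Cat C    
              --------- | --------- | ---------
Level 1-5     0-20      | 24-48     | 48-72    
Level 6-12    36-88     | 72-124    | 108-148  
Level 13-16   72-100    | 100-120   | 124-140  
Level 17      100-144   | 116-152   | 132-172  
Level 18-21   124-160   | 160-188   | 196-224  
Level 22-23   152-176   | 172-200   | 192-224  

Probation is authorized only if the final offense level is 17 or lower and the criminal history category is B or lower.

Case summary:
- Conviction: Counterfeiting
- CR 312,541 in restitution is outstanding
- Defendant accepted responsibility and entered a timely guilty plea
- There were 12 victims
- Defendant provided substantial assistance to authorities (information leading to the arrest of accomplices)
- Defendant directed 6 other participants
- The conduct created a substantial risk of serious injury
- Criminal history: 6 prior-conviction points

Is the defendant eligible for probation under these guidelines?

Yes

Base offense level for counterfeiting: 3.
S1 applies: 3 + 2 = 5.
S2 applies: 5 − 3 = 2.
S3 applies (level before this adjustment is 2 < 15, so +1): 2 + 1 = 3.
S4 applies (level before this adjustment is 3 < 13, so +1): 3 + 1 = 4.
S5 applies: 4 − 3 = 1.
S6 applies: 1 + 3 = 4.
Final offense level: 4.
Criminal history: 6 prior points → Category A (0-8).
Level 4 falls in the 1-5 band.
Grid: Level 1-5 × Category A = 0-20 weeks.
Probation check: level 4 ≤ 17 and category A ≤ B → eligible.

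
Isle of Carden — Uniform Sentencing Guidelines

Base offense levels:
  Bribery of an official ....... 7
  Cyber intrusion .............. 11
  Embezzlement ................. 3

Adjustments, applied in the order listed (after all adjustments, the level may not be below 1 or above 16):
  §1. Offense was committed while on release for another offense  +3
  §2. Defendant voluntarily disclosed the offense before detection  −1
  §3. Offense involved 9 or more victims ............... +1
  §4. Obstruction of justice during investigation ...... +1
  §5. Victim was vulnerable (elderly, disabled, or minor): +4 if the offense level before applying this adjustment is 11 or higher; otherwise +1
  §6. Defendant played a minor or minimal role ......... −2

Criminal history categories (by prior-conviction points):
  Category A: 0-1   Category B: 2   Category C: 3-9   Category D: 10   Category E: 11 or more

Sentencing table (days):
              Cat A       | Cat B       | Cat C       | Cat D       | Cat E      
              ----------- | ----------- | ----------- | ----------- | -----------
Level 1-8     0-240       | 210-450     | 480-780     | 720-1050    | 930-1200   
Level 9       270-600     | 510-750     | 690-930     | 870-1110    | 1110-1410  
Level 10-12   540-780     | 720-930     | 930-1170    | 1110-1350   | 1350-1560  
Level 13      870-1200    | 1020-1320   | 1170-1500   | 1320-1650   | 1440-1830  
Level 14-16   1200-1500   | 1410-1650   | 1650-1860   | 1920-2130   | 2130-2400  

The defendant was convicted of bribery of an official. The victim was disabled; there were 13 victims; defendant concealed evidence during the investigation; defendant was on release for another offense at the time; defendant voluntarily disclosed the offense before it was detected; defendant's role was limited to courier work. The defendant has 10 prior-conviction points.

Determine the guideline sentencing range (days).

1320-1650 days

Base offense level for bribery of an official: 7.
§1 applies: 7 + 3 = 10.
§2 applies: 10 − 1 = 9.
§3 applies: 9 + 1 = 10.
§4 applies: 10 + 1 = 11.
§5 applies (level before this adjustment is 11 ≥ 11, so +4): 11 + 4 = 15.
§6 applies: 15 − 2 = 13.
Final offense level: 13.
Criminal history: 10 prior points → Category D (10).
Level 13 falls in the 13 band.
Grid: Level 13 × Category D = 1320-1650 days.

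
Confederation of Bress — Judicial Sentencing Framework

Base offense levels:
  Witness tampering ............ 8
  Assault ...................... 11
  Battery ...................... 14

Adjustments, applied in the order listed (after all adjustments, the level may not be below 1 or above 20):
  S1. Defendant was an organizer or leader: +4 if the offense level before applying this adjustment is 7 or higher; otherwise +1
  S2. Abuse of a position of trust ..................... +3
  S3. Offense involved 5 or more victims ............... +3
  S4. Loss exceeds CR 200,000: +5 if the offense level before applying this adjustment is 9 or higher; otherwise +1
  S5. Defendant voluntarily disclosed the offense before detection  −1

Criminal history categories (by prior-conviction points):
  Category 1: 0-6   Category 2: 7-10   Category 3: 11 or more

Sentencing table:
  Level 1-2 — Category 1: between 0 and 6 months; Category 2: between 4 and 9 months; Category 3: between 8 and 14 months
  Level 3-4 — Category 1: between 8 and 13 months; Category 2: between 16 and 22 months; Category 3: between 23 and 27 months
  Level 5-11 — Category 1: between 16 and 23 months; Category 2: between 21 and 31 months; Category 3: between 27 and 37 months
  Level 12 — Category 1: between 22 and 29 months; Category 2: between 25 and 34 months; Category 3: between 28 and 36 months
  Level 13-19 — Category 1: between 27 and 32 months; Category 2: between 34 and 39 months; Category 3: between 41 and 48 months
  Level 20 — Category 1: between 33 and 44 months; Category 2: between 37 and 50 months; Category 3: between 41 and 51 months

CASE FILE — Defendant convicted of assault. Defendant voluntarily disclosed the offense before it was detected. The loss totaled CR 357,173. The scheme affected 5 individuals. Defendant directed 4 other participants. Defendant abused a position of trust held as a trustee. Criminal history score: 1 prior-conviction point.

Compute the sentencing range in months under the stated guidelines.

Base offense level for assault: 11.
S1 applies (level before this adjustment is 11 ≥ 7, so +4): 11 + 4 = 15.
S2 applies: 15 + 3 = 18.
S3 applies: 18 + 3 = 21.
S4 applies (level before this adjustment is 21 ≥ 9, so +5): 21 + 5 = 26.
S5 applies: 26 − 1 = 25.
Level 25 exceeds the maximum of 20; capped at 20.
Final offense level: 20.
Criminal history: 1 prior point → Category 1 (0-6).
Level 20 falls in the 20 band.
Grid: Level 20 × Category 1 = 33-44 months.

33-44 months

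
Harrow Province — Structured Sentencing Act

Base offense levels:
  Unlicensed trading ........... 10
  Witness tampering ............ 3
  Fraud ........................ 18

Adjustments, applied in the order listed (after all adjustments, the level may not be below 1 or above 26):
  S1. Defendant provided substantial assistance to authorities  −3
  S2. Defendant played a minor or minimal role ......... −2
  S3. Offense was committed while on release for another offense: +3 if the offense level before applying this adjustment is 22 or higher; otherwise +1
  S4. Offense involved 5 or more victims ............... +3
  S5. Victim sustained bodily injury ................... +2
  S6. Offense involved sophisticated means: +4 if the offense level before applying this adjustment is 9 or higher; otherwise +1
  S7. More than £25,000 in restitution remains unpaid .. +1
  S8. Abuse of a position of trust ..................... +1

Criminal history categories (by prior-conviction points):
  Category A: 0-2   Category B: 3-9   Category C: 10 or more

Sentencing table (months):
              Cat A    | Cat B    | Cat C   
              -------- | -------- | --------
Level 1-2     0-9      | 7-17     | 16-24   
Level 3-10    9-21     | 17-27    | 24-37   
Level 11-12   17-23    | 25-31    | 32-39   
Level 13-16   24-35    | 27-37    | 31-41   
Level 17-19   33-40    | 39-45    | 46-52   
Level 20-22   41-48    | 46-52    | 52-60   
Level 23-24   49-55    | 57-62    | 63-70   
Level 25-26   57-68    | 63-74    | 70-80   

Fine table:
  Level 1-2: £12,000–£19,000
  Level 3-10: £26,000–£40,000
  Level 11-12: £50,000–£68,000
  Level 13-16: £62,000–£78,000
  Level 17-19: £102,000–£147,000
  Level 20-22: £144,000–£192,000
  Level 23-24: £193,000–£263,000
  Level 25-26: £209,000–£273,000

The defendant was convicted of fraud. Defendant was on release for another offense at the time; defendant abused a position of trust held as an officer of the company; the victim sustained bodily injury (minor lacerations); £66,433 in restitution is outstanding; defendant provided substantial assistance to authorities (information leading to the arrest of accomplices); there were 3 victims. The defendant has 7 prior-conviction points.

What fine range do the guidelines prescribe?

£144,000–£192,000

Base offense level for fraud: 18.
S1 applies: 18 − 3 = 15.
S3 applies (level before this adjustment is 15 < 22, so +1): 15 + 1 = 16.
S4 does not apply.
S5 applies: 16 + 2 = 18.
S7 applies: 18 + 1 = 19.
S8 applies: 19 + 1 = 20.
Final offense level: 20.
Level 20 falls in the 20-22 band.
Fine table: Level 20-22 → £144,000–£192,000.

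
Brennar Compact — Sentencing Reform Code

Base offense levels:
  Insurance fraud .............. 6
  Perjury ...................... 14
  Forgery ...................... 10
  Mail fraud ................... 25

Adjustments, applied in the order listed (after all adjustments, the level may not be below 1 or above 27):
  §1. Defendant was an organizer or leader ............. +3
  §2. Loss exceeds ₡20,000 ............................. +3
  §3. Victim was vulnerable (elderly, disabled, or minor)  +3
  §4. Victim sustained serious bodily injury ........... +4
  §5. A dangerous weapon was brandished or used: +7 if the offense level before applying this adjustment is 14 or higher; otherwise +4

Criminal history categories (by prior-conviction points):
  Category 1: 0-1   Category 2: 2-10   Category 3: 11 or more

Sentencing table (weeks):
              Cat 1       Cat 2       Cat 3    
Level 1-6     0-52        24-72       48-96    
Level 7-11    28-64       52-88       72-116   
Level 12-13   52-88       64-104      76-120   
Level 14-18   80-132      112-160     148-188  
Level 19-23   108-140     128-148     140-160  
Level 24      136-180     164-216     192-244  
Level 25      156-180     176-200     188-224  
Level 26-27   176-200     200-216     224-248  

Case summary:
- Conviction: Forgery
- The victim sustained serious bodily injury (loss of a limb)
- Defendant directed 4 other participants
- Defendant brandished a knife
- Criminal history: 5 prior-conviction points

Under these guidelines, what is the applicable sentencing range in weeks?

164-216 weeks

Base offense level for forgery: 10.
§1 applies: 10 + 3 = 13.
§2 does not apply.
§4 applies: 13 + 4 = 17.
§5 applies (level before this adjustment is 17 ≥ 14, so +7): 17 + 7 = 24.
Final offense level: 24.
Criminal history: 5 prior points → Category 2 (2-10).
Level 24 falls in the 24 band.
Grid: Level 24 × Category 2 = 164-216 weeks.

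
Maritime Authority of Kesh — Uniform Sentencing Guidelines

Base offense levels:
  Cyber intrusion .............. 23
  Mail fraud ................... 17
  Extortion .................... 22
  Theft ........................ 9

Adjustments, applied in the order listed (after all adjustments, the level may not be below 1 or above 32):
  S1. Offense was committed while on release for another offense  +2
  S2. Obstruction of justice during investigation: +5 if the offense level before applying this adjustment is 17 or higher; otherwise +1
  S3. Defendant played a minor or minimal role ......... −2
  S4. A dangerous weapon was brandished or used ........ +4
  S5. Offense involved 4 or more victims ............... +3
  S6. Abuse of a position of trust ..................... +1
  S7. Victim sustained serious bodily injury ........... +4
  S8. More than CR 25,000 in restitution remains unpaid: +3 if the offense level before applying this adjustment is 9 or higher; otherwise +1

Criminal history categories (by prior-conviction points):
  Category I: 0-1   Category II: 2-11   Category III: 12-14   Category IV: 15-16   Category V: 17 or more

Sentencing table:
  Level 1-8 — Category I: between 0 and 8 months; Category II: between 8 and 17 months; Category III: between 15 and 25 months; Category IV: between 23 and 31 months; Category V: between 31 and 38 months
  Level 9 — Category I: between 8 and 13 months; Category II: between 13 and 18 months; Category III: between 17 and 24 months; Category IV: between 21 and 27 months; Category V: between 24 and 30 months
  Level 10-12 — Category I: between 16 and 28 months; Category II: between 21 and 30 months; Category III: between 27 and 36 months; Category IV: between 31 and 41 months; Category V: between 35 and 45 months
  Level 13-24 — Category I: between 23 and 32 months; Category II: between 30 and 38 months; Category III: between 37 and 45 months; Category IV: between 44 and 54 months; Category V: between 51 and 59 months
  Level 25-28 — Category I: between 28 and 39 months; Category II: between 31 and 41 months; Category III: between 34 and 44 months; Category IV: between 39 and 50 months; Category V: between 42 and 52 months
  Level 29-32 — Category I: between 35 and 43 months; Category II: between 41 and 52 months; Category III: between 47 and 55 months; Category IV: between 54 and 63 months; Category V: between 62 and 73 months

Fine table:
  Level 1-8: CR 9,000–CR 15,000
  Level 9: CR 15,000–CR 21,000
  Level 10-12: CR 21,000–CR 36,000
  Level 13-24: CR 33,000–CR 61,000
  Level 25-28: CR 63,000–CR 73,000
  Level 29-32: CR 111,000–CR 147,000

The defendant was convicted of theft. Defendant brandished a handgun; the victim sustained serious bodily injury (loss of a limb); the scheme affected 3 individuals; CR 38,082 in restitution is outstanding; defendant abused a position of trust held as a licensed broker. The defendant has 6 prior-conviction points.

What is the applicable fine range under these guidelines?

CR 33,000–CR 61,000

Base offense level for theft: 9.
S1 does not apply.
S2 does not apply.
S4 applies: 9 + 4 = 13.
S5 does not apply.
S6 applies: 13 + 1 = 14.
S7 applies: 14 + 4 = 18.
S8 applies (level before this adjustment is 18 ≥ 9, so +3): 18 + 3 = 21.
Final offense level: 21.
Level 21 falls in the 13-24 band.
Fine table: Level 13-24 → CR 33,000–CR 61,000.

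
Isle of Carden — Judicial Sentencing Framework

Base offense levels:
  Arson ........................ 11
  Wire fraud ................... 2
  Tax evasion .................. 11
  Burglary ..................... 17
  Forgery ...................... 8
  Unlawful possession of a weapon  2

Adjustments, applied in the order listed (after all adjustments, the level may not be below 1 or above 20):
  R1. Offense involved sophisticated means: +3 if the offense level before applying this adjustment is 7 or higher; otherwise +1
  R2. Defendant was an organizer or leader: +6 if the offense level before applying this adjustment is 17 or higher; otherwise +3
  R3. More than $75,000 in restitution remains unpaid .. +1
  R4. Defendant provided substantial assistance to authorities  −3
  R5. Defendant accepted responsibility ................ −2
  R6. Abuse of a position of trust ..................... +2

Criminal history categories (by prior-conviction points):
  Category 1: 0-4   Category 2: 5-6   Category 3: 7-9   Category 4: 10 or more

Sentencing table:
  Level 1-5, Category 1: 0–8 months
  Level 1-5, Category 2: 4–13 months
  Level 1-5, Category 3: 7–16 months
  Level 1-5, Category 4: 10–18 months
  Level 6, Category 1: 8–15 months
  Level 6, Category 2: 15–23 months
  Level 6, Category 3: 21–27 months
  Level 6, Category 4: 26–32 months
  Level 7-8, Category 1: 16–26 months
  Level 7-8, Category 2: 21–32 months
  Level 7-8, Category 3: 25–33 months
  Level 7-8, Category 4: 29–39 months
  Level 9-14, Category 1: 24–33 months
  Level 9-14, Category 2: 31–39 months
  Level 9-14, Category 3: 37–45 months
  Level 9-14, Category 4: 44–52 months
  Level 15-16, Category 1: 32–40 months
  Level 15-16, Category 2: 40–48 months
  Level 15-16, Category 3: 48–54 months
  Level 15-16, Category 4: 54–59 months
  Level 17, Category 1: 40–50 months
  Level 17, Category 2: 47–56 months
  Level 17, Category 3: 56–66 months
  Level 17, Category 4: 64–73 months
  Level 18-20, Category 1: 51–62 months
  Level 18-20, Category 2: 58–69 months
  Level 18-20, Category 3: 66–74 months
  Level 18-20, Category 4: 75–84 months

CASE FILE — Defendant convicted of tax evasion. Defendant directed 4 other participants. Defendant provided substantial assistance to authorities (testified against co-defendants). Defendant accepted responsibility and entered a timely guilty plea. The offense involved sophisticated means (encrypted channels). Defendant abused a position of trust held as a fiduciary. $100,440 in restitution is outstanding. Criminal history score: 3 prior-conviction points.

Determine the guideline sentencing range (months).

Base offense level for tax evasion: 11.
R1 applies (level before this adjustment is 11 ≥ 7, so +3): 11 + 3 = 14.
R2 applies (level before this adjustment is 14 < 17, so +3): 14 + 3 = 17.
R3 applies: 17 + 1 = 18.
R4 applies: 18 − 3 = 15.
R5 applies: 15 − 2 = 13.
R6 applies: 13 + 2 = 15.
Final offense level: 15.
Criminal history: 3 prior points → Category 1 (0-4).
Level 15 falls in the 15-16 band.
Grid: Level 15-16 × Category 1 = 32-40 months.

32-40 months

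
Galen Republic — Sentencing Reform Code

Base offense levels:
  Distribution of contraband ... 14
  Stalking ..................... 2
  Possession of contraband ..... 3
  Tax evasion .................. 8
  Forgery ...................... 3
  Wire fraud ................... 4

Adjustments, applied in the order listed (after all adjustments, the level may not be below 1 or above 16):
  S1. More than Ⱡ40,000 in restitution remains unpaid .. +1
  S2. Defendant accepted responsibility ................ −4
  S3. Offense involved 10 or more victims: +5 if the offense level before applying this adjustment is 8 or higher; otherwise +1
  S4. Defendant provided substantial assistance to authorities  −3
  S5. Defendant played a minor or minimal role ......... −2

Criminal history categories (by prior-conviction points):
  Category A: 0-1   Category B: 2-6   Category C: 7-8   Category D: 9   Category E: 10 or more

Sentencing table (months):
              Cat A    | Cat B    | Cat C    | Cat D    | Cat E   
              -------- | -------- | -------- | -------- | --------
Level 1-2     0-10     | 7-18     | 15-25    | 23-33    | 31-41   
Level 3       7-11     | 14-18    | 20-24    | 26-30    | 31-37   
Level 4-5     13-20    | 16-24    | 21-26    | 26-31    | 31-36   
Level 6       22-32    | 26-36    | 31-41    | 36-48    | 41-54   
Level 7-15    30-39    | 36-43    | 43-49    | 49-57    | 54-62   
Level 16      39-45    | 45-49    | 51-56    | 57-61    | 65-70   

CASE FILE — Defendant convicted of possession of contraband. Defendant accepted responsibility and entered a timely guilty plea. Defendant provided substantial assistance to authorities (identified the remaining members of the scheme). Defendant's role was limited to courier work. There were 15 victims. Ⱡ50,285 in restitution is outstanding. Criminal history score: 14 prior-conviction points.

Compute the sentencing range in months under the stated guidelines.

31-41 months

Base offense level for possession of contraband: 3.
S1 applies: 3 + 1 = 4.
S2 applies: 4 − 4 = 0.
S3 applies (level before this adjustment is 0 < 8, so +1): 0 + 1 = 1.
S4 applies: 1 − 3 = -2.
S5 applies: -2 − 2 = -4.
Level -4 is below the minimum of 1; floored at 1.
Final offense level: 1.
Criminal history: 14 prior points → Category E (10+).
Level 1 falls in the 1-2 band.
Grid: Level 1-2 × Category E = 31-41 months.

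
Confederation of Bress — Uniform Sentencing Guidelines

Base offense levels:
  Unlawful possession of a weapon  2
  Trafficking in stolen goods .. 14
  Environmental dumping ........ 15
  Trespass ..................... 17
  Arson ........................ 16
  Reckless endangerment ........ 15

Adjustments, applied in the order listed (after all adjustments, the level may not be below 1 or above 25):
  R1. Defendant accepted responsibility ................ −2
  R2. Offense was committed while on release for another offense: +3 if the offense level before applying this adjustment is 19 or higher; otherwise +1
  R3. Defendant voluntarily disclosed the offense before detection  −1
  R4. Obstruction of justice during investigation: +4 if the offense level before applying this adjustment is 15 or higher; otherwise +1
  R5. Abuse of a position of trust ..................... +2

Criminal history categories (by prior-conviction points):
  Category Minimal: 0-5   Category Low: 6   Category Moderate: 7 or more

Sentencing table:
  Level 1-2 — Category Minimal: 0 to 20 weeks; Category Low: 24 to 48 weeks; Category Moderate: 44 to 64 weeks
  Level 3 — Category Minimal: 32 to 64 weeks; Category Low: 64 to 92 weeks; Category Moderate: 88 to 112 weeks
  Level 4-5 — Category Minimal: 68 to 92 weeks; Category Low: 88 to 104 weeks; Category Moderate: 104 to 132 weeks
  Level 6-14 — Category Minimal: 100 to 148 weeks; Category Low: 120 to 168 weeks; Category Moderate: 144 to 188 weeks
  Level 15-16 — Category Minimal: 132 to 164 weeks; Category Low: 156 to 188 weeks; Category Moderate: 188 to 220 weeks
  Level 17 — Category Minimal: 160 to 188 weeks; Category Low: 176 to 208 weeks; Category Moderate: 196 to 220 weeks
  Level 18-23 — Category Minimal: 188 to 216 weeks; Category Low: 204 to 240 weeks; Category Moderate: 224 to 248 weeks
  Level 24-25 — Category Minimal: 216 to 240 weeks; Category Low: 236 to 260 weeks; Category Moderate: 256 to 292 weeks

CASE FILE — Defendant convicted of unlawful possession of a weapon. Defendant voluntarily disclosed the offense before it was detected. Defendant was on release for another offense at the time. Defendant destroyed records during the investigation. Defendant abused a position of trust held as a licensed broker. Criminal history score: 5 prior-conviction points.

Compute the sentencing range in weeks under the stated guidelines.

68-92 weeks

Base offense level for unlawful possession of a weapon: 2.
R2 applies (level before this adjustment is 2 < 19, so +1): 2 + 1 = 3.
R3 applies: 3 − 1 = 2.
R4 applies (level before this adjustment is 2 < 15, so +1): 2 + 1 = 3.
R5 applies: 3 + 2 = 5.
Final offense level: 5.
Criminal history: 5 prior points → Category Minimal (0-5).
Level 5 falls in the 4-5 band.
Grid: Level 4-5 × Category Minimal = 68-92 weeks.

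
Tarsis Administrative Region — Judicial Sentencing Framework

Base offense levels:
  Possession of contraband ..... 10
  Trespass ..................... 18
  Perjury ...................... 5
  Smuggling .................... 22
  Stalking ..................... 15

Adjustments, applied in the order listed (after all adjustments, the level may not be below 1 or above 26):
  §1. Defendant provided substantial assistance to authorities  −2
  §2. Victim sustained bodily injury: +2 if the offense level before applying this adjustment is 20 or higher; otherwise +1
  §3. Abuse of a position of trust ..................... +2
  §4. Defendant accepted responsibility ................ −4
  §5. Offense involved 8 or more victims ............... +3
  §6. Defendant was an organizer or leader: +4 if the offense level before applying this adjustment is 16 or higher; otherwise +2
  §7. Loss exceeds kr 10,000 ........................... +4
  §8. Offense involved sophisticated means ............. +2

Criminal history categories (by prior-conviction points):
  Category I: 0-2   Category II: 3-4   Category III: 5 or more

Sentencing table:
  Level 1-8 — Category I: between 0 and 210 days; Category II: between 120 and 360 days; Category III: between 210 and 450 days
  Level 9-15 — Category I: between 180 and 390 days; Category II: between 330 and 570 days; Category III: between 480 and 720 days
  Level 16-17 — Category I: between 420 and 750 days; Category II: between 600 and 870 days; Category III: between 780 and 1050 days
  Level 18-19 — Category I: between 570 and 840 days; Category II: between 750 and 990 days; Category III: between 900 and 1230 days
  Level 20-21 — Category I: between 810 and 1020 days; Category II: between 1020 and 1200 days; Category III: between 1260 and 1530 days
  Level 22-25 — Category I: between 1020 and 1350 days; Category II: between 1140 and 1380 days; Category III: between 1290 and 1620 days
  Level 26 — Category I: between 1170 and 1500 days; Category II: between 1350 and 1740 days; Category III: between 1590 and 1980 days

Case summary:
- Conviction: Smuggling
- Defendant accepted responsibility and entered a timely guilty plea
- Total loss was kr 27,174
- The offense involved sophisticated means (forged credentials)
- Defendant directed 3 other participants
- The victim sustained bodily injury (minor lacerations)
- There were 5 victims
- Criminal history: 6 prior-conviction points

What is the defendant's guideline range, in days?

Base offense level for smuggling: 22.
§2 applies (level before this adjustment is 22 ≥ 20, so +2): 22 + 2 = 24.
§3 does not apply.
§4 applies: 24 − 4 = 20.
§6 applies (level before this adjustment is 20 ≥ 16, so +4): 20 + 4 = 24.
§7 applies: 24 + 4 = 28.
§8 applies: 28 + 2 = 30.
Level 30 exceeds the maximum of 26; capped at 26.
Final offense level: 26.
Criminal history: 6 prior points → Category III (5+).
Level 26 falls in the 26 band.
Grid: Level 26 × Category III = 1590-1980 days.

1590-1980 days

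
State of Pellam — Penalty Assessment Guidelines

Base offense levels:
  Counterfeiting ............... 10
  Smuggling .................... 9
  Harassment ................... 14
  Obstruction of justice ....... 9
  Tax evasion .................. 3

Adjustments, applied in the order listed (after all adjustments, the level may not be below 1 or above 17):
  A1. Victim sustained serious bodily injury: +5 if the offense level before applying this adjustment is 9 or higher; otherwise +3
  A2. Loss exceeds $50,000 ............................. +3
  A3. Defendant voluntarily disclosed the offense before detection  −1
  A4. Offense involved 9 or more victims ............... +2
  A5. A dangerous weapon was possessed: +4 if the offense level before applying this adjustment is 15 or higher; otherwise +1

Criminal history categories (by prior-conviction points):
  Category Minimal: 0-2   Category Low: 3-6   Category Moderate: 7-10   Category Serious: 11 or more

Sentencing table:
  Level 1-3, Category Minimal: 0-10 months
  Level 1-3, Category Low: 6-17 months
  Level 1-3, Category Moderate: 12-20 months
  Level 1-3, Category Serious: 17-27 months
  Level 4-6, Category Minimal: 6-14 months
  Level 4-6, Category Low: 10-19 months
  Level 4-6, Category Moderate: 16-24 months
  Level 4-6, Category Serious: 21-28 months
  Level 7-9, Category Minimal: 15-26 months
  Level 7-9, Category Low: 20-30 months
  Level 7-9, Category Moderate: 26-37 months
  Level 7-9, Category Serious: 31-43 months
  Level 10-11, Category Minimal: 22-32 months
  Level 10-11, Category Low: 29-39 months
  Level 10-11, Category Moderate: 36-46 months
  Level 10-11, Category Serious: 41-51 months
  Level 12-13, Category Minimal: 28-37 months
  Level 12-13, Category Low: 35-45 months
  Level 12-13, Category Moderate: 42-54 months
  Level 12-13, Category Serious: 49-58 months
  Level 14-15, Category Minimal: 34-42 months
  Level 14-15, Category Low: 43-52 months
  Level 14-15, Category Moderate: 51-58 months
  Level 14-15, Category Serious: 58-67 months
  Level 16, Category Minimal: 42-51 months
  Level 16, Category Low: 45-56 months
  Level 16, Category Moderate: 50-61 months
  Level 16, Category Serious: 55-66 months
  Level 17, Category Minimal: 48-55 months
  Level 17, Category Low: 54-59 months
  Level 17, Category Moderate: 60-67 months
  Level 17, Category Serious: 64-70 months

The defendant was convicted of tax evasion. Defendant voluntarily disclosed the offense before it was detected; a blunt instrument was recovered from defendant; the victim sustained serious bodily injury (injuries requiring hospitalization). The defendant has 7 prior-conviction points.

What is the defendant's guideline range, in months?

Base offense level for tax evasion: 3.
A1 applies (level before this adjustment is 3 < 9, so +3): 3 + 3 = 6.
A2 does not apply.
A3 applies: 6 − 1 = 5.
A4 does not apply.
A5 applies (level before this adjustment is 5 < 15, so +1): 5 + 1 = 6.
Final offense level: 6.
Criminal history: 7 prior points → Category Moderate (7-10).
Level 6 falls in the 4-6 band.
Grid: Level 4-6 × Category Moderate = 16-24 months.

16-24 months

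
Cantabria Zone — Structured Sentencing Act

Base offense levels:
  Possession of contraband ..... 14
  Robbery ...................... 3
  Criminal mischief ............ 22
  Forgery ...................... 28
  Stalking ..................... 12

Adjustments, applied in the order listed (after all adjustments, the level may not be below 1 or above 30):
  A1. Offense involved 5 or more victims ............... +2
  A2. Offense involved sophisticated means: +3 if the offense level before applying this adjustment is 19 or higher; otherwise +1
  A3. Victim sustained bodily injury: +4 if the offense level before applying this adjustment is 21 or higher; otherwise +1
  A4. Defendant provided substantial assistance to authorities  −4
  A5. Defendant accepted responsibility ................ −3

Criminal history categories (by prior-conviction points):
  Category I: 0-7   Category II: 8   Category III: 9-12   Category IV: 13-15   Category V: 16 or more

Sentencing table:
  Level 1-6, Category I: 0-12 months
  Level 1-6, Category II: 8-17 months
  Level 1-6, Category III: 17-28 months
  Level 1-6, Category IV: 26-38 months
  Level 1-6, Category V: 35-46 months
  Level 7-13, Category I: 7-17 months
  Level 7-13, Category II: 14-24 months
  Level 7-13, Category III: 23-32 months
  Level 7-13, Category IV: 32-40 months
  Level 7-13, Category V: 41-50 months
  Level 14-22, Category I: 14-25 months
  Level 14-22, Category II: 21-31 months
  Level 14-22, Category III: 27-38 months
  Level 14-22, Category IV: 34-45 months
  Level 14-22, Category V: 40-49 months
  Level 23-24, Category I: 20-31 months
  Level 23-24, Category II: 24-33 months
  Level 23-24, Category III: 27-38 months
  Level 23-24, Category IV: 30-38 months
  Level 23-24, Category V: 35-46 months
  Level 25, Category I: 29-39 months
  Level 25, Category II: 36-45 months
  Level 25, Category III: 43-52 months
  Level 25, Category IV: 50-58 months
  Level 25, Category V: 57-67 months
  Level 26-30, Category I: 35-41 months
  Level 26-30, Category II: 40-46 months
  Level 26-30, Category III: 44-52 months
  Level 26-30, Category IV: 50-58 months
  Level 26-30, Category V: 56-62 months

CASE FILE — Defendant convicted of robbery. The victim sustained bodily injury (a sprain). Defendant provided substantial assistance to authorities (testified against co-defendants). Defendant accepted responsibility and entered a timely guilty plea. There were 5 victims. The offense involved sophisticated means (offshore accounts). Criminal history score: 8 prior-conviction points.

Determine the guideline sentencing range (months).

8-17 months

Base offense level for robbery: 3.
A1 applies: 3 + 2 = 5.
A2 applies (level before this adjustment is 5 < 19, so +1): 5 + 1 = 6.
A3 applies (level before this adjustment is 6 < 21, so +1): 6 + 1 = 7.
A4 applies: 7 − 4 = 3.
A5 applies: 3 − 3 = 0.
Level 0 is below the minimum of 1; floored at 1.
Final offense level: 1.
Criminal history: 8 prior points → Category II (8).
Level 1 falls in the 1-6 band.
Grid: Level 1-6 × Category II = 8-17 months.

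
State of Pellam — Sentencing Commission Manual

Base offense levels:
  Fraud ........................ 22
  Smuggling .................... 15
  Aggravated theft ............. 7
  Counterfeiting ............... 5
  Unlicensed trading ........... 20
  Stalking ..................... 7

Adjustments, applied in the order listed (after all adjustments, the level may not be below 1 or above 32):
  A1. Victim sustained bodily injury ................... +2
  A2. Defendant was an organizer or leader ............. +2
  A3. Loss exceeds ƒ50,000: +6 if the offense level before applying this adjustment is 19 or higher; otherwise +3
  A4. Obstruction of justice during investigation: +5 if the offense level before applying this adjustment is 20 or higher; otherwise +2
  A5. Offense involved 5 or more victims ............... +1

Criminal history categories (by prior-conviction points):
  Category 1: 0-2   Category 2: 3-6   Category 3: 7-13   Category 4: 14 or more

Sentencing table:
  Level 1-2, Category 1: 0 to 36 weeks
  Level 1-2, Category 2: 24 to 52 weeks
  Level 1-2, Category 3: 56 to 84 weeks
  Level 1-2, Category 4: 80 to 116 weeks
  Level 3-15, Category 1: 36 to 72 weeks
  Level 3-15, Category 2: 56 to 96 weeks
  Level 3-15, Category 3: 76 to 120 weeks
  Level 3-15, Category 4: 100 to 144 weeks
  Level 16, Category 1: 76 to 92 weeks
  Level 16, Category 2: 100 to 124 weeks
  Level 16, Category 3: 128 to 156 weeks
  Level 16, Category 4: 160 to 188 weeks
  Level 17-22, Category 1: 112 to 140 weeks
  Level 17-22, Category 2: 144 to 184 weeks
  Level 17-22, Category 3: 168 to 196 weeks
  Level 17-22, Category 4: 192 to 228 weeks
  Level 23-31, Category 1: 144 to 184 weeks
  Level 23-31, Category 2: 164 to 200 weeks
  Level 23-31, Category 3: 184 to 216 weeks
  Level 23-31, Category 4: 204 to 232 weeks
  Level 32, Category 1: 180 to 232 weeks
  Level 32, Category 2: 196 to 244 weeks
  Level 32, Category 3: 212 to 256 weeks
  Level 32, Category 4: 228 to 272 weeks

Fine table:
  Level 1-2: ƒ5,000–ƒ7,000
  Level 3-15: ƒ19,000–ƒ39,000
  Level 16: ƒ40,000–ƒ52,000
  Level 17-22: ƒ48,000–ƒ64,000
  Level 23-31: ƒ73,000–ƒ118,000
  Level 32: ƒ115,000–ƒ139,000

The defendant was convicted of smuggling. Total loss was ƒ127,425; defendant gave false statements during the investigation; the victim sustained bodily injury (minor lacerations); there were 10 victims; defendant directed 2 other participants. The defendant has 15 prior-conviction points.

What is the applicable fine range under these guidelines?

Base offense level for smuggling: 15.
A1 applies: 15 + 2 = 17.
A2 applies: 17 + 2 = 19.
A3 applies (level before this adjustment is 19 ≥ 19, so +6): 19 + 6 = 25.
A4 applies (level before this adjustment is 25 ≥ 20, so +5): 25 + 5 = 30.
A5 applies: 30 + 1 = 31.
Final offense level: 31.
Level 31 falls in the 23-31 band.
Fine table: Level 23-31 → ƒ73,000–ƒ118,000.

ƒ73,000–ƒ118,000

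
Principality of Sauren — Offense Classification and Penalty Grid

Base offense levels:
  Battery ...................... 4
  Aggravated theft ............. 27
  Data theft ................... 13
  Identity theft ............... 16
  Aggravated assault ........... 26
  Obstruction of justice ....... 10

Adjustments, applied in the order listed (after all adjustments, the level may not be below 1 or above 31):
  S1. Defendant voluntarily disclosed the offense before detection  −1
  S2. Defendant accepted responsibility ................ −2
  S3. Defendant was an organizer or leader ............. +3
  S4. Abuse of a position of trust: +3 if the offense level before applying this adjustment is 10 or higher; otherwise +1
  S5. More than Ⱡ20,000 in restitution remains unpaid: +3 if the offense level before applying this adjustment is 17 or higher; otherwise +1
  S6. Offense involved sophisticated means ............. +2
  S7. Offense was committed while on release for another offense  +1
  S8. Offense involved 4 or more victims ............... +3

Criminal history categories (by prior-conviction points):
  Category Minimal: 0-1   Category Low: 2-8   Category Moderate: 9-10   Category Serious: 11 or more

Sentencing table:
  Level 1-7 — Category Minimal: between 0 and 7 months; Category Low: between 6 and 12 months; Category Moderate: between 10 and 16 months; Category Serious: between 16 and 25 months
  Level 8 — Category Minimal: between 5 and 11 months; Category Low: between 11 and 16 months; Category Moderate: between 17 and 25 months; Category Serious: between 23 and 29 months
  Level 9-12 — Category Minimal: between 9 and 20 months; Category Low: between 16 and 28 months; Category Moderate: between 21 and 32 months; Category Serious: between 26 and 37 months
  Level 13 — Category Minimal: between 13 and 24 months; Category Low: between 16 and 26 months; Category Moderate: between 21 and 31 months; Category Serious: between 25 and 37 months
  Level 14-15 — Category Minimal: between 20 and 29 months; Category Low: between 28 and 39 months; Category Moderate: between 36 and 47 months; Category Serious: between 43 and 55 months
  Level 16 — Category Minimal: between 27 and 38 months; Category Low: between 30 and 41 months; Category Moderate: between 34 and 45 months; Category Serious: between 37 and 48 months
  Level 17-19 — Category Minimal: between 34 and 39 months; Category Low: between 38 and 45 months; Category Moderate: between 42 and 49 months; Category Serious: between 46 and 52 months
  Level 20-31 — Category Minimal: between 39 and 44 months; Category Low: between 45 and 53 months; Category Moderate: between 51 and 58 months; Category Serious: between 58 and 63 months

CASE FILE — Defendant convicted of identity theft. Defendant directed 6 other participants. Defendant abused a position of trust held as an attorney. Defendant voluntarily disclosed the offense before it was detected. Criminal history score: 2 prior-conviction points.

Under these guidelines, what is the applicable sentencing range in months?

Base offense level for identity theft: 16.
S1 applies: 16 − 1 = 15.
S3 applies: 15 + 3 = 18.
S4 applies (level before this adjustment is 18 ≥ 10, so +3): 18 + 3 = 21.
S5 does not apply.
S7 does not apply.
Final offense level: 21.
Criminal history: 2 prior points → Category Low (2-8).
Level 21 falls in the 20-31 band.
Grid: Level 20-31 × Category Low = 45-53 months.

45-53 months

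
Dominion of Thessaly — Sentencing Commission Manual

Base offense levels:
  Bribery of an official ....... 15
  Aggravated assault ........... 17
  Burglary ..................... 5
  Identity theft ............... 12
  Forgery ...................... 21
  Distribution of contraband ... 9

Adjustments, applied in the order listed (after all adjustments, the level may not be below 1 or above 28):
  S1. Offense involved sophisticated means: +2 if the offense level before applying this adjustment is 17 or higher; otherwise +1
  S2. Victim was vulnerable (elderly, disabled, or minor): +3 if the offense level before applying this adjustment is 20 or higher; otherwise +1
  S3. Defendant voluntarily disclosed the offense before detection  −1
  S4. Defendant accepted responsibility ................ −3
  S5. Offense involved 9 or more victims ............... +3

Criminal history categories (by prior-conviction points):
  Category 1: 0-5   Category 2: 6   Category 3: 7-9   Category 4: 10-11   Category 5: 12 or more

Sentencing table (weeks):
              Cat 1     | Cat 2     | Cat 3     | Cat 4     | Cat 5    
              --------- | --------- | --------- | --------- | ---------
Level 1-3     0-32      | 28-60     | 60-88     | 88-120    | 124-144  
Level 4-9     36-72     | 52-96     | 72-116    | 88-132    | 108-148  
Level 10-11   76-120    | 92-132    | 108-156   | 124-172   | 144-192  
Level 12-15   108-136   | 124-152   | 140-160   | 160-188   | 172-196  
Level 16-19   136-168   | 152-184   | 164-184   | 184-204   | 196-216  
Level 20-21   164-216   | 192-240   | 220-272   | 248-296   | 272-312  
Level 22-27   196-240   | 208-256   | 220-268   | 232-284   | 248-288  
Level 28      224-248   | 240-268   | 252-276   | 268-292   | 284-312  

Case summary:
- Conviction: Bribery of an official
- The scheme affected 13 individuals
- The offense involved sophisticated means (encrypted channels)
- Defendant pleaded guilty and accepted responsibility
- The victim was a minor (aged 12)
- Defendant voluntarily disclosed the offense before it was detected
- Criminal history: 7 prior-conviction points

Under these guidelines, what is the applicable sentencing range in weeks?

Base offense level for bribery of an official: 15.
S1 applies (level before this adjustment is 15 < 17, so +1): 15 + 1 = 16.
S2 applies (level before this adjustment is 16 < 20, so +1): 16 + 1 = 17.
S3 applies: 17 − 1 = 16.
S4 applies: 16 − 3 = 13.
S5 applies: 13 + 3 = 16.
Final offense level: 16.
Criminal history: 7 prior points → Category 3 (7-9).
Level 16 falls in the 16-19 band.
Grid: Level 16-19 × Category 3 = 164-184 weeks.

164-184 weeks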